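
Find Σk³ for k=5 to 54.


Σₖ₌5^54 k³ = [54·55/2]² − [4·5/2]²
= 2205225 − 100 = 2205125

Σk³ = 2205125


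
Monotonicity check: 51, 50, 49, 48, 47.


Differences: -1, -1, -1, -1
All differences < 0 → strictly DECREASING

Monotonically decreasing


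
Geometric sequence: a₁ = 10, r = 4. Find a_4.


aₙ = a₁·r^(n-1)
= 10×4^3
= 10×64
= 640

a_4 = 640


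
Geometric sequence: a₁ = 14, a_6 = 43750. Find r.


r^(n-1) = aₙ/a₁
r^5 = 43750/14 = 3125
r = 3125^(1/5)
= 5

r = 5


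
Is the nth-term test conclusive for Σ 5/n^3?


lim(n→∞) 5/n^3 = 0
lim aₙ = 0 → nth-term test is INCONCLUSIVE
(Need other tests; this is actually a convergent p-series with p=3 > 1)

Inconclusive (lim aₙ = 0; need another test)


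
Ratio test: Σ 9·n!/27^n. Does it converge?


aₙ = 9·n!/27^n
a_{n+1}/aₙ = (n+1)!/27^(n+1) × 27^n/n!  (constant 9 cancels)
= (n+1)/27
L = lim(n→∞) (n+1)/27 = ∞
L > 1 → series DIVERGES

Diverges (ratio test: L = ∞ > 1)


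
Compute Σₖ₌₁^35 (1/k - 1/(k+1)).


Telescoping: adjacent terms cancel.
= 1/1 - 1/36
= 1 - 1/36 = 35/36

Sum = 35/36


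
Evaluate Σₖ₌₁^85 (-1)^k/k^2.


S = -1 + 1/4 - 1/9 + 1/16 - 1/25 + 1/36 - 1/49 + 1/64 ± ...
= -0.8225
(Full series converges to -π²/12 ≈ -0.8225)

S_85 = -0.8225


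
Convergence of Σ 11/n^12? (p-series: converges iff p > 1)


p-series test: Σ c/n^p converges if p > 1, diverges if p ≤ 1 (constant c > 0 doesn't affect convergence).
p = 12
12 > 1 → CONVERGES

Converges (p = 12 > 1)


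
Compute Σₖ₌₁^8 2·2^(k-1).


Sₙ = 2×(2^8 - 1)/(2 - 1)
= 2×(256 - 1)/1
= 2×255/1
= 510

S_8 = 510


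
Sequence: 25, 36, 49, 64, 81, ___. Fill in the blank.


Pattern: perfect squares: n²
Terms: 25, 36, 49, 64, 81
Next term = 100

Next term = 100


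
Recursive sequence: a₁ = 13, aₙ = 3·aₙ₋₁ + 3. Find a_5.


Computing step by step:
a_1 = 13
a_2 = 42
a_3 = 129
a_4 = 390
a_5 = 1173


a_5 = 1173


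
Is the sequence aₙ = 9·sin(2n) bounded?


For all n, -1 ≤ sin(2n) ≤ 1, so -9 ≤ 9·sin(2n) ≤ 9
Lower bound: -9, Upper bound: 9
The sequence IS bounded

Bounded (-9 ≤ aₙ ≤ 9)


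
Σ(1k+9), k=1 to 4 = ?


Σ(1k+9) = 1·Σk + 9·n
= 1·10 + 9·4
= 10 + 36 = 46

Σ = 46


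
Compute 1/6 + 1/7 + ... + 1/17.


Σₖ₌6^17 1/k = 1/6 + 1/7 + 1/8 + ... + 1/17
= 2833255/2450448
≈ 1.1562

Sum = 2833255/2450448 ≈ 1.1562


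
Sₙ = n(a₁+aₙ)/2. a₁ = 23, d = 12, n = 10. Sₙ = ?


aₙ = 23 + (10-1)×12 = 131
Sₙ = n(a₁+aₙ)/2 = 10×(23+131)/2
= 10×154/2 = 770

S_10 = 770


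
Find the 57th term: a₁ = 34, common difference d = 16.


aₙ = a₁ + (n-1)d
= 34 + (57-1)×16
= 34 + 896
= 930

a_57 = 930


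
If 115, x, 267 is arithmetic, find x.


AM = (115 + 267)/2 = 382/2 = 191

AM = 191


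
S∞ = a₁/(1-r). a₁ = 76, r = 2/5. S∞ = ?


S∞ = a₁/(1-r) = 76/(1 - 2/5)
= 76/(3/5)
= 380/3

S∞ = 380/3


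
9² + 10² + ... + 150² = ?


Σₖ₌9^150 k² = Σₖ₌₁^150 k² − Σₖ₌₁^8 k²
= 150·151·301/6 − 8·9·17/6
= 1136275 − 204 = 1136071

Σk² = 1136071


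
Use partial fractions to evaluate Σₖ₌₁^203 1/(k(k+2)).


1/(k(k+2)) = (1/2)·(1/k - 1/(k+2)) (partial fractions)
Telescoping: Σ = (1/2)·(1 + 1/2 - 1/204 - 1/205) = 62321/83640

Sum = 62321/83640


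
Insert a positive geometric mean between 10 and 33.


GM = √(10×33) = √330 = 18.1659

GM = 18.1659


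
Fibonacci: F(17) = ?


Fibonacci sequence: 1, 1, 2, 3, 5, 8, 13, 21, 34, 55, 89, ...
F(17) = 1597

F(17) = 1597


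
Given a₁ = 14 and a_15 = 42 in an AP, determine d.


d = (aₙ - a₁)/(n-1)
= (42 - 14)/(15-1)
= 28/14 = 2

d = 2


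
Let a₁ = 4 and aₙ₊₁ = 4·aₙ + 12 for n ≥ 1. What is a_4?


Computing step by step:
a_1 = 4
a_2 = 28
a_3 = 124
a_4 = 508


a_4 = 508


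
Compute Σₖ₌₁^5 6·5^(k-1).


Sₙ = 6×(5^5 - 1)/(5 - 1)
= 6×(3125 - 1)/4
= 6×3124/4
= 4686

S_5 = 4686


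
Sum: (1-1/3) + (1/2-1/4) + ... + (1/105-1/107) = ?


Telescoping with gap 2: two head and two tail terms survive.
= (1 + 1/2) - (1/106 + 1/107)
= 3/2 - 1/106 - 1/107 = 8400/5671

Sum = 8400/5671


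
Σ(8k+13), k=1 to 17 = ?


Σ(8k+13) = 8·Σk + 13·n
= 8·153 + 13·17
= 1224 + 221 = 1445

Σ = 1445


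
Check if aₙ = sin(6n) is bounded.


For all n, -1 ≤ sin(6n) ≤ 1, so -1 ≤ sin(6n) ≤ 1
Lower bound: -1, Upper bound: 1
The sequence IS bounded

Bounded (-1 ≤ aₙ ≤ 1)


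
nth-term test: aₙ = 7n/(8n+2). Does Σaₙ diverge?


lim(n→∞) 7n/(8n+2) = 7/8 = 7/8  (divide numerator and denominator by n)
lim aₙ = 7/8 ≠ 0 → series DIVERGES

Diverges (lim aₙ = 7/8 ≠ 0)


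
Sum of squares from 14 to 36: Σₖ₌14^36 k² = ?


Σₖ₌14^36 k² = Σₖ₌₁^36 k² − Σₖ₌₁^13 k²
= 36·37·73/6 − 13·14·27/6
= 16206 − 819 = 15387

Σk² = 15387


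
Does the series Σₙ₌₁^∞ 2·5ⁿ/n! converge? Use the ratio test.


aₙ = 2·5^n/n!
a_{n+1}/aₙ = 5^(n+1)/(n+1)! × n!/5^n  (constant 2 cancels)
= 5/(n+1)
L = lim(n→∞) 5/(n+1) = 0
L < 1 → series CONVERGES

Converges (ratio test: L = 0 < 1)


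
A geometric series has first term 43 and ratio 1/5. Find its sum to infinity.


S∞ = a₁/(1-r) = 43/(1 - 1/5)
= 43/(4/5)
= 215/4

S∞ = 215/4


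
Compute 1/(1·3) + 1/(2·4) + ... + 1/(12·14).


1/(k(k+2)) = (1/2)·(1/k - 1/(k+2)) (partial fractions)
Telescoping: Σ = (1/2)·(1 + 1/2 - 1/13 - 1/14) = 123/182

Sum = 123/182


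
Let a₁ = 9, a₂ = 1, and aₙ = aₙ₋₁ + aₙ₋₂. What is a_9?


Computing iteratively: 9, 1, 10, 11, 21, 32, 53, 85, 138
a_9 = 138

a_9 = 138


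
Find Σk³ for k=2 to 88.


Σₖ₌2^88 k³ = [88·89/2]² − [1·2/2]²
= 15335056 − 1 = 15335055

Σk³ = 15335055


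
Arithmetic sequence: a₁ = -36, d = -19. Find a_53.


aₙ = a₁ + (n-1)d
= -36 + (53-1)×-19
= -36 - 988
= -1024

a_53 = -1024


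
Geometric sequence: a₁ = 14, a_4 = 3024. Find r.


r^(n-1) = aₙ/a₁
r^3 = 3024/14 = 216
r = 216^(1/3)
= 6

r = 6


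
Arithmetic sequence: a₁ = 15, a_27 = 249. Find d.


d = (aₙ - a₁)/(n-1)
= (249 - 15)/(27-1)
= 234/26 = 9

d = 9


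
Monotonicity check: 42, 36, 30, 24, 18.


Differences: -6, -6, -6, -6
All differences < 0 → strictly DECREASING

Monotonically decreasing


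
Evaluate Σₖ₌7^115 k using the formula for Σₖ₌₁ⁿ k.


Σₖ₌7^115 k = Σₖ₌₁^115 k − Σₖ₌₁^6 k
= 115·116/2 − 6·7/2
= 6670 − 21 = 6649

Σk = 6649


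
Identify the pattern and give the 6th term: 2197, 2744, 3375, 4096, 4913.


Pattern: perfect cubes: n³
Terms: 2197, 2744, 3375, 4096, 4913
Next term = 5832

Next term = 5832


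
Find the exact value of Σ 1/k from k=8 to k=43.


Σₖ₌8^43 1/k = 1/8 + 1/9 + 1/10 + ... + 1/43
= 1504686277918583399/856326196254765600
≈ 1.7571

Sum = 1504686277918583399/856326196254765600 ≈ 1.7571


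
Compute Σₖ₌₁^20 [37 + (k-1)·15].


aₙ = 37 + (20-1)×15 = 322
Sₙ = n(a₁+aₙ)/2 = 20×(37+322)/2
= 20×359/2 = 3590

S_20 = 3590


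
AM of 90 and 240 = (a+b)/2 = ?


AM = (90 + 240)/2 = 330/2 = 165

AM = 165


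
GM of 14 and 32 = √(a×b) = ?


GM = √(14×32) = √448 = 21.166

GM = 21.166


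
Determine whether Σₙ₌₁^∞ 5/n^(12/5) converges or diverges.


p-series test: Σ c/n^p converges if p > 1, diverges if p ≤ 1 (constant c > 0 doesn't affect convergence).
p = 12/5
12/5 > 1 → CONVERGES

Converges (p = 12/5 > 1)


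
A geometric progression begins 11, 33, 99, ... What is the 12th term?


aₙ = a₁·r^(n-1)
= 11×3^11
= 11×177147
= 1948617

a_12 = 1948617


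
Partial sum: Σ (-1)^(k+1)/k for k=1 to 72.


S = 1 - 1/2 + 1/3 - 1/4 + 1/5 - 1/6 + 1/7 - 1/8 ± ...
= 0.6863
(Full series converges to +ln(2) ≈ +0.6931)

S_72 = 0.6863


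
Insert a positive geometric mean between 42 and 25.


GM = √(42×25) = √1050 = 32.4037

GM = 32.4037


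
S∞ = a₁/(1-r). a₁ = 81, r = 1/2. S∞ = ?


S∞ = a₁/(1-r) = 81/(1 - 1/2)
= 81/(1/2)
= 162

S∞ = 162


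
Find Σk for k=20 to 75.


Σₖ₌20^75 k = Σₖ₌₁^75 k − Σₖ₌₁^19 k
= 75·76/2 − 19·20/2
= 2850 − 190 = 2660

Σk = 2660


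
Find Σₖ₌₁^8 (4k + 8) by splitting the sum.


Σ(4k+8) = 4·Σk + 8·n
= 4·36 + 8·8
= 144 + 64 = 208

Σ = 208


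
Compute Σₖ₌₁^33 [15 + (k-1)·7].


aₙ = 15 + (33-1)×7 = 239
Sₙ = n(a₁+aₙ)/2 = 33×(15+239)/2
= 33×254/2 = 4191

S_33 = 4191


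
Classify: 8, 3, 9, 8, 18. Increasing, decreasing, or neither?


Differences: -5, 6, -1, 10
Difference at position 2 is +6 (> 0) but position 1 is -5 (< 0) — sequence both rises and falls
→ NOT monotonic

Not monotonic


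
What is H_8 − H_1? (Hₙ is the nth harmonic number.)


Σₖ₌2^8 1/k = 1/2 + 1/3 + 1/4 + 1/5 + 1/6 + 1/7 + 1/8
= 481/280
≈ 1.7179

Sum = 481/280 ≈ 1.7179


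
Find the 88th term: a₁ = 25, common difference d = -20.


aₙ = a₁ + (n-1)d
= 25 + (88-1)×-20
= 25 - 1740
= -1715

a_88 = -1715


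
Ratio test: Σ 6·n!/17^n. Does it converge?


aₙ = 6·n!/17^n
a_{n+1}/aₙ = (n+1)!/17^(n+1) × 17^n/n!  (constant 6 cancels)
= (n+1)/17
L = lim(n→∞) (n+1)/17 = ∞
L > 1 → series DIVERGES

Diverges (ratio test: L = ∞ > 1)


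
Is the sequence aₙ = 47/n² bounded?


a₁ = 47, a₂ = 47/4, a₃ = 47/9, ...
0 < aₙ ≤ 47 for all n ≥ 1
The sequence IS bounded

Bounded (0 < aₙ ≤ 47)


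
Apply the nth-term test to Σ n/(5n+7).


lim(n→∞) n/(5n+7) = 1/5 = 1/5  (divide numerator and denominator by n)
lim aₙ = 1/5 ≠ 0 → series DIVERGES

Diverges (lim aₙ = 1/5 ≠ 0)


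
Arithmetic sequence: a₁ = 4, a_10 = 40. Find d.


d = (aₙ - a₁)/(n-1)
= (40 - 4)/(10-1)
= 36/9 = 4

d = 4


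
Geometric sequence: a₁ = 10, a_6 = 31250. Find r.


r^(n-1) = aₙ/a₁
r^5 = 31250/10 = 3125
r = 3125^(1/5)
= 5

r = 5


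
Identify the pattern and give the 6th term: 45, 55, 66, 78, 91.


Pattern: triangular numbers: n(n+1)/2
Terms: 45, 55, 66, 78, 91
Next term = 105

Next term = 105


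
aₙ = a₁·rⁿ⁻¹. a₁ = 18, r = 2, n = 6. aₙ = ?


aₙ = a₁·r^(n-1)
= 18×2^5
= 18×32
= 576

a_6 = 576


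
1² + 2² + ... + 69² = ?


n = 69
n(n+1)(2n+1)/6 = 69×70×139/6
= 671370/6 = 111895

Σk² = 111895


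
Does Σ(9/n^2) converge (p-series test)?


p-series test: Σ c/n^p converges if p > 1, diverges if p ≤ 1 (constant c > 0 doesn't affect convergence).
p = 2
2 > 1 → CONVERGES

Converges (p = 2 > 1)


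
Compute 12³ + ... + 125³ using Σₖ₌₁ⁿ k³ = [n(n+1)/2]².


Σₖ₌12^125 k³ = [125·126/2]² − [11·12/2]²
= 62015625 − 4356 = 62011269

Σk³ = 62011269


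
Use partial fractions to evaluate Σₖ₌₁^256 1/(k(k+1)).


1/(k(k+1)) = 1/k - 1/(k+1) (partial fractions)
Telescoping: Σ = 1 - 1/257 = 256/257

Sum = 256/257


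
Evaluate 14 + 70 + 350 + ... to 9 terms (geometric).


Sₙ = 14×(5^9 - 1)/(5 - 1)
= 14×(1953125 - 1)/4
= 14×1953124/4
= 6835934

S_9 = 6835934


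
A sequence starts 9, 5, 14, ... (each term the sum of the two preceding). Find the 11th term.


Computing iteratively: 9, 5, 14, 19, 33, 52, 85, 137, 222, 359, 581
a_11 = 581

a_11 = 581


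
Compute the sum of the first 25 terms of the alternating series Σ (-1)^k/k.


S = -1 + 1/2 - 1/3 + 1/4 - 1/5 + 1/6 - 1/7 + 1/8 ± ...
= -0.7127
(Full series converges to -ln(2) ≈ -0.6931)

S_25 = -0.7127


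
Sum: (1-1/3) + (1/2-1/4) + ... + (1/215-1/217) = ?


Telescoping with gap 2: two head and two tail terms survive.
= (1 + 1/2) - (1/216 + 1/217)
= 3/2 - 1/216 - 1/217 = 69875/46872

Sum = 69875/46872


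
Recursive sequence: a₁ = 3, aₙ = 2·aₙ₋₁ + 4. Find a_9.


Computing step by step:
a_1 = 3
a_2 = 10
a_3 = 24
a_4 = 52
a_5 = 108
a_6 = 220
a_7 = 444
a_8 = 892
a_9 = 1788


a_9 = 1788


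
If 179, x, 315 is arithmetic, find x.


AM = (179 + 315)/2 = 494/2 = 247

AM = 247


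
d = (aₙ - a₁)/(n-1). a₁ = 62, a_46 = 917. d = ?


d = (aₙ - a₁)/(n-1)
= (917 - 62)/(46-1)
= 855/45 = 19

d = 19


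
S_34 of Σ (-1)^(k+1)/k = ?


S = 1 - 1/2 + 1/3 - 1/4 + 1/5 - 1/6 + 1/7 - 1/8 ± ...
= 0.6787
(Full series converges to +ln(2) ≈ +0.6931)

S_34 = 0.6787


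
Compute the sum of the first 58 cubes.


n(n+1)/2 = 58×59/2 = 1711
Σk³ = 1711² = 2927521

Σk³ = 2927521


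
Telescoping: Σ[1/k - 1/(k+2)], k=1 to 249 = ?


Telescoping with gap 2: two head and two tail terms survive.
= (1 + 1/2) - (1/250 + 1/251)
= 3/2 - 1/250 - 1/251 = 46812/31375

Sum = 46812/31375


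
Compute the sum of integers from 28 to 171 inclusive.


Σₖ₌28^171 k = Σₖ₌₁^171 k − Σₖ₌₁^27 k
= 171·172/2 − 27·28/2
= 14706 − 378 = 14328

Σk = 14328


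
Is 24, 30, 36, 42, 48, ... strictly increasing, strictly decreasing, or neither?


Differences: 6, 6, 6, 6
All differences > 0 → strictly INCREASING

Monotonically increasing


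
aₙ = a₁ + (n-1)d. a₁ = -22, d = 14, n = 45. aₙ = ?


aₙ = a₁ + (n-1)d
= -22 + (45-1)×14
= -22 + 616
= 594

a_45 = 594


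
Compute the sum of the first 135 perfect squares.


n = 135
n(n+1)(2n+1)/6 = 135×136×271/6
= 4975560/6 = 829260

Σk² = 829260


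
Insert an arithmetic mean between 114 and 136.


AM = (114 + 136)/2 = 250/2 = 125

AM = 125


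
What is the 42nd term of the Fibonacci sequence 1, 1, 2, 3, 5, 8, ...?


Fibonacci sequence: 1, 1, 2, 3, 5, 8, 13, 21, 34, 55, 89, ...
F(42) = 267914296

F(42) = 267914296


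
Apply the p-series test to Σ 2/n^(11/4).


p-series test: Σ c/n^p converges if p > 1, diverges if p ≤ 1 (constant c > 0 doesn't affect convergence).
p = 11/4
11/4 > 1 → CONVERGES

Converges (p = 11/4 > 1)


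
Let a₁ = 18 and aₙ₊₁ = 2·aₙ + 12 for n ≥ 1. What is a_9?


Computing step by step:
a_1 = 18
a_2 = 48
a_3 = 108
a_4 = 228
a_5 = 468
a_6 = 948
a_7 = 1908
a_8 = 3828
a_9 = 7668


a_9 = 7668


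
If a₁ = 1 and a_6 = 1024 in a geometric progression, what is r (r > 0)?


r^(n-1) = aₙ/a₁
r^5 = 1024/1 = 1024
r = 1024^(1/5)
= 4

r = 4


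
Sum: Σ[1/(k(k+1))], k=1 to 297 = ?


1/(k(k+1)) = 1/k - 1/(k+1) (partial fractions)
Telescoping: Σ = 1 - 1/298 = 297/298

Sum = 297/298


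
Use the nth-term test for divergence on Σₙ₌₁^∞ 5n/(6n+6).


lim(n→∞) 5n/(6n+6) = 5/6 = 5/6  (divide numerator and denominator by n)
lim aₙ = 5/6 ≠ 0 → series DIVERGES

Diverges (lim aₙ = 5/6 ≠ 0)


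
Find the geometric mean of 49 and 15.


GM = √(49×15) = √735 = 27.1109

GM = 27.1109


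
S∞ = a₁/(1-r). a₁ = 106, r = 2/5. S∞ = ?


S∞ = a₁/(1-r) = 106/(1 - 2/5)
= 106/(3/5)
= 530/3

S∞ = 530/3


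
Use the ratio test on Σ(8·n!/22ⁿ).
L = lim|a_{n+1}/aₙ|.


aₙ = 8·n!/22^n
a_{n+1}/aₙ = (n+1)!/22^(n+1) × 22^n/n!  (constant 8 cancels)
= (n+1)/22
L = lim(n→∞) (n+1)/22 = ∞
L > 1 → series DIVERGES

Diverges (ratio test: L = ∞ > 1)


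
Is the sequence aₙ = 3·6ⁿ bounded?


aₙ = 3·6ⁿ → as n→∞, aₙ→∞ (since base 6 > 1)
No finite upper bound exists
The sequence is UNBOUNDED

Unbounded (aₙ → ∞ as n → ∞)


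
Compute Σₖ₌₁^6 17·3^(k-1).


Sₙ = 17×(3^6 - 1)/(3 - 1)
= 17×(729 - 1)/2
= 17×728/2
= 6188

S_6 = 6188


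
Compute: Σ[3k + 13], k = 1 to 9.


Σ(3k+13) = 3·Σk + 13·n
= 3·45 + 13·9
= 135 + 117 = 252

Σ = 252


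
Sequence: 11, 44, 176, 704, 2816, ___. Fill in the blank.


Pattern: geometric (r=4)
Terms: 11, 44, 176, 704, 2816
Next term = 11264

Next term = 11264


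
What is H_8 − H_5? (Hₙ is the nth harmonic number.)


Σₖ₌6^8 1/k = 1/6 + 1/7 + 1/8
= 73/168
≈ 0.4345

Sum = 73/168 ≈ 0.4345


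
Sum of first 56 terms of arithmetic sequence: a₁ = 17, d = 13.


aₙ = 17 + (56-1)×13 = 732
Sₙ = n(a₁+aₙ)/2 = 56×(17+732)/2
= 56×749/2 = 20972

S_56 = 20972


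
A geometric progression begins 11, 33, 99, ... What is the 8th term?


aₙ = a₁·r^(n-1)
= 11×3^7
= 11×2187
= 24057

a_8 = 24057


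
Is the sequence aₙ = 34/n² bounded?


a₁ = 34, a₂ = 34/4, a₃ = 34/9, ...
0 < aₙ ≤ 34 for all n ≥ 1
The sequence IS bounded

Bounded (0 < aₙ ≤ 34)


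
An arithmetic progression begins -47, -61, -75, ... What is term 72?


aₙ = a₁ + (n-1)d
= -47 + (72-1)×-14
= -47 - 994
= -1041

a_72 = -1041


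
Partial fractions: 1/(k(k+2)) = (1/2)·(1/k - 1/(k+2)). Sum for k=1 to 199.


1/(k(k+2)) = (1/2)·(1/k - 1/(k+2)) (partial fractions)
Telescoping: Σ = (1/2)·(1 + 1/2 - 1/200 - 1/201) = 59899/80400

Sum = 59899/80400


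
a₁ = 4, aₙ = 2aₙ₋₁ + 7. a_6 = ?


Computing step by step:
a_1 = 4
a_2 = 15
a_3 = 37
a_4 = 81
a_5 = 169
a_6 = 345


a_6 = 345


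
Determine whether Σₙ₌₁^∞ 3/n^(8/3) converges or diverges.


p-series test: Σ c/n^p converges if p > 1, diverges if p ≤ 1 (constant c > 0 doesn't affect convergence).
p = 8/3
8/3 > 1 → CONVERGES

Converges (p = 8/3 > 1)


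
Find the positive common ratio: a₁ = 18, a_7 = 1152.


r^(n-1) = aₙ/a₁
r^6 = 1152/18 = 64
r = 64^(1/6)
= ±2; taking r > 0 gives r = 2

r = 2


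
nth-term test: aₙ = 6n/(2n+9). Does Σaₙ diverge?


lim(n→∞) 6n/(2n+9) = 6/2 = 3  (divide numerator and denominator by n)
lim aₙ = 3 ≠ 0 → series DIVERGES

Diverges (lim aₙ = 3 ≠ 0)


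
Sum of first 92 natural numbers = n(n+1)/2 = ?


n(n+1)/2 = 92×93/2 = 8556/2 = 4278

Σk = 4278


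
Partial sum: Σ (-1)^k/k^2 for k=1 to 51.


S = -1 + 1/4 - 1/9 + 1/16 - 1/25 + 1/36 - 1/49 + 1/64 ± ...
= -0.8227
(Full series converges to -π²/12 ≈ -0.8225)

S_51 = -0.8227


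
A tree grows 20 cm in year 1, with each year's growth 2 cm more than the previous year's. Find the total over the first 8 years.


aₙ = 20 + (8-1)×2 = 34
Sₙ = n(a₁+aₙ)/2 = 8×(20+34)/2
= 8×54/2 = 216

S_8 = 216


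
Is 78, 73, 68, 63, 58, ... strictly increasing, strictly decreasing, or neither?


Differences: -5, -5, -5, -5
All differences < 0 → strictly DECREASING

Monotonically decreasing


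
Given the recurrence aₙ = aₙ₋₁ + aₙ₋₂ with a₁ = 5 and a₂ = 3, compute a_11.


Computing iteratively: 5, 3, 8, 11, 19, 30, 49, 79, 128, 207, 335
a_11 = 335

a_11 = 335


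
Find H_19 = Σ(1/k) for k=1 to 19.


H_19 = 1/1 + 1/2 + 1/3 + ... + 1/19
= 275295799/77597520
≈ 3.5477

H_19 = 275295799/77597520 ≈ 3.5477


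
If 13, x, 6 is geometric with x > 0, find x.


GM = √(13×6) = √78 = 8.8318

GM = 8.8318


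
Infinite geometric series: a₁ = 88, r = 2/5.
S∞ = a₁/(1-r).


S∞ = a₁/(1-r) = 88/(1 - 2/5)
= 88/(3/5)
= 440/3

S∞ = 440/3


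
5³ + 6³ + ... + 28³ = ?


Σₖ₌5^28 k³ = [28·29/2]² − [4·5/2]²
= 164836 − 100 = 164736

Σk³ = 164736


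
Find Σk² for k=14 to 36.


Σₖ₌14^36 k² = Σₖ₌₁^36 k² − Σₖ₌₁^13 k²
= 36·37·73/6 − 13·14·27/6
= 16206 − 819 = 15387

Σk² = 15387


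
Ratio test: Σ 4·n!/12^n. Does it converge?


aₙ = 4·n!/12^n
a_{n+1}/aₙ = (n+1)!/12^(n+1) × 12^n/n!  (constant 4 cancels)
= (n+1)/12
L = lim(n→∞) (n+1)/12 = ∞
L > 1 → series DIVERGES

Diverges (ratio test: L = ∞ > 1)


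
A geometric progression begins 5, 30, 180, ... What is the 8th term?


aₙ = a₁·r^(n-1)
= 5×6^7
= 5×279936
= 1399680

a_8 = 1399680


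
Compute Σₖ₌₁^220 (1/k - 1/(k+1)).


Telescoping: adjacent terms cancel.
= 1/1 - 1/221
= 1 - 1/221 = 220/221

Sum = 220/221


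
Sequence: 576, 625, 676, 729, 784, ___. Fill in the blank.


Pattern: perfect squares: n²
Terms: 576, 625, 676, 729, 784
Next term = 841

Next term = 841


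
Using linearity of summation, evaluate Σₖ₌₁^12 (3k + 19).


Σ(3k+19) = 3·Σk + 19·n
= 3·78 + 19·12
= 234 + 228 = 462

Σ = 462


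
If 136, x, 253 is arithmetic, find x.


AM = (136 + 253)/2 = 389/2 = 194.5

AM = 194.5


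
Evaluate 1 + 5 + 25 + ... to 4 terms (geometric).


Sₙ = 1×(5^4 - 1)/(5 - 1)
= 1×(625 - 1)/4
= 1×624/4
= 156

S_4 = 156


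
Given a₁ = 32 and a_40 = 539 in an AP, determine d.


d = (aₙ - a₁)/(n-1)
= (539 - 32)/(40-1)
= 507/39 = 13

d = 13


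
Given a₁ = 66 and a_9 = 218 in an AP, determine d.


d = (aₙ - a₁)/(n-1)
= (218 - 66)/(9-1)
= 152/8 = 19

d = 19


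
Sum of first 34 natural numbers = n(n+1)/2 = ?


n(n+1)/2 = 34×35/2 = 1190/2 = 595

Σk = 595


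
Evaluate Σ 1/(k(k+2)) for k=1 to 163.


1/(k(k+2)) = (1/2)·(1/k - 1/(k+2)) (partial fractions)
Telescoping: Σ = (1/2)·(1 + 1/2 - 1/164 - 1/165) = 40261/54120

Sum = 40261/54120


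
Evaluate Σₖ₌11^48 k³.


Σₖ₌11^48 k³ = [48·49/2]² − [10·11/2]²
= 1382976 − 3025 = 1379951

Σk³ = 1379951


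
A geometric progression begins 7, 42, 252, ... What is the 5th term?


aₙ = a₁·r^(n-1)
= 7×6^4
= 7×1296
= 9072

a_5 = 9072


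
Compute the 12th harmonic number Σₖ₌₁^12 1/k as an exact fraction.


H_12 = 1/1 + 1/2 + 1/3 + ... + 1/12
= 86021/27720
≈ 3.1032

H_12 = 86021/27720 ≈ 3.1032


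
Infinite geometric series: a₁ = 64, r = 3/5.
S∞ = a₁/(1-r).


S∞ = a₁/(1-r) = 64/(1 - 3/5)
= 64/(2/5)
= 160

S∞ = 160


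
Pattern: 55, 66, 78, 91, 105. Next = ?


Pattern: triangular numbers: n(n+1)/2
Terms: 55, 66, 78, 91, 105
Next term = 120

Next term = 120


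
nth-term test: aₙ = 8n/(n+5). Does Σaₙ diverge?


lim(n→∞) 8n/(n+5) = 8/1 = 8  (divide numerator and denominator by n)
lim aₙ = 8 ≠ 0 → series DIVERGES

Diverges (lim aₙ = 8 ≠ 0)


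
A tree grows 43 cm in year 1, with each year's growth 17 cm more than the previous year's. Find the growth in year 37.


aₙ = a₁ + (n-1)d
= 43 + (37-1)×17
= 43 + 612
= 655

a_37 = 655


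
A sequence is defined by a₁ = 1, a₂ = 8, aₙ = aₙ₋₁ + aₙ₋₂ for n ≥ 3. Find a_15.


Computing iteratively: 1, 8, 9, 17, 26, 43, 69, 112, 181, 293, 474, 767, ...
a_15 = 3249

a_15 = 3249


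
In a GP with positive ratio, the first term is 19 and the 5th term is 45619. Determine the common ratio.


r^(n-1) = aₙ/a₁
r^4 = 45619/19 = 2401
r = 2401^(1/4)
= ±7; taking r > 0 gives r = 7

r = 7


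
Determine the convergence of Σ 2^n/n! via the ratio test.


aₙ = 2^n/n!
a_{n+1}/aₙ = 2^(n+1)/(n+1)! × n!/2^n
= 2/(n+1)
L = lim(n→∞) 2/(n+1) = 0
L < 1 → series CONVERGES

Converges (ratio test: L = 0 < 1)


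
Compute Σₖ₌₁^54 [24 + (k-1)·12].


aₙ = 24 + (54-1)×12 = 660
Sₙ = n(a₁+aₙ)/2 = 54×(24+660)/2
= 54×684/2 = 18468

S_54 = 18468


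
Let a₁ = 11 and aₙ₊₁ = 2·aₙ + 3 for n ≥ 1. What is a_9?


Computing step by step:
a_1 = 11
a_2 = 25
a_3 = 53
a_4 = 109
a_5 = 221
a_6 = 445
a_7 = 893
a_8 = 1789
a_9 = 3581


a_9 = 3581


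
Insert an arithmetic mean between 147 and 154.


AM = (147 + 154)/2 = 301/2 = 150.5

AM = 150.5


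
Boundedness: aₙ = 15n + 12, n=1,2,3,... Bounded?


aₙ = 15n + 12 → as n→∞, aₙ→∞
No finite upper bound exists
The sequence is UNBOUNDED

Unbounded (aₙ → ∞ as n → ∞)


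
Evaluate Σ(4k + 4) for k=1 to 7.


Σ(4k+4) = 4·Σk + 4·n
= 4·28 + 4·7
= 112 + 28 = 140

Σ = 140


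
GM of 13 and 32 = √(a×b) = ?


GM = √(13×32) = √416 = 20.3961

GM = 20.3961


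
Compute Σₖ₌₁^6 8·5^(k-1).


Sₙ = 8×(5^6 - 1)/(5 - 1)
= 8×(15625 - 1)/4
= 8×15624/4
= 31248

S_6 = 31248


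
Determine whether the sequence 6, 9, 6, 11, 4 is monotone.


Differences: 3, -3, 5, -7
Difference at position 1 is +3 (> 0) but position 2 is -3 (< 0) — sequence both rises and falls
→ NOT monotonic

Not monotonic


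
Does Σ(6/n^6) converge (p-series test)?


p-series test: Σ c/n^p converges if p > 1, diverges if p ≤ 1 (constant c > 0 doesn't affect convergence).
p = 6
6 > 1 → CONVERGES

Converges (p = 6 > 1)


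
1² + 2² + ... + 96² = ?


n = 96
n(n+1)(2n+1)/6 = 96×97×193/6
= 1797216/6 = 299536

Σk² = 299536


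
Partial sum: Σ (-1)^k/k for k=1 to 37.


S = -1 + 1/2 - 1/3 + 1/4 - 1/5 + 1/6 - 1/7 + 1/8 ± ...
= -0.7065
(Full series converges to -ln(2) ≈ -0.6931)

S_37 = -0.7065


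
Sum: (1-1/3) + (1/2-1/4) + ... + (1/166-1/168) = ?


Telescoping with gap 2: two head and two tail terms survive.
= (1 + 1/2) - (1/167 + 1/168)
= 3/2 - 1/167 - 1/168 = 41749/28056

Sum = 41749/28056


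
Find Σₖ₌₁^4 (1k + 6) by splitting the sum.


Σ(1k+6) = 1·Σk + 6·n
= 1·10 + 6·4
= 10 + 24 = 34

Σ = 34


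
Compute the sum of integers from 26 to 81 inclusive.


Σₖ₌26^81 k = Σₖ₌₁^81 k − Σₖ₌₁^25 k
= 81·82/2 − 25·26/2
= 3321 − 325 = 2996

Σk = 2996


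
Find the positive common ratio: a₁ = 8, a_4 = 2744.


r^(n-1) = aₙ/a₁
r^3 = 2744/8 = 343
r = 343^(1/3)
= 7

r = 7


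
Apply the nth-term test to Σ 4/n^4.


lim(n→∞) 4/n^4 = 0
lim aₙ = 0 → nth-term test is INCONCLUSIVE
(Need other tests; this is actually a convergent p-series with p=4 > 1)

Inconclusive (lim aₙ = 0; need another test)


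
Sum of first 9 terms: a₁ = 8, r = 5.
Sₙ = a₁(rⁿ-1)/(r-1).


Sₙ = 8×(5^9 - 1)/(5 - 1)
= 8×(1953125 - 1)/4
= 8×1953124/4
= 3906248

S_9 = 3906248


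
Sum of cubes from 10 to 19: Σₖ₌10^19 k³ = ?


Σₖ₌10^19 k³ = [19·20/2]² − [9·10/2]²
= 36100 − 2025 = 34075

Σk³ = 34075


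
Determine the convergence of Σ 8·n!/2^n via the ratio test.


aₙ = 8·n!/2^n
a_{n+1}/aₙ = (n+1)!/2^(n+1) × 2^n/n!  (constant 8 cancels)
= (n+1)/2
L = lim(n→∞) (n+1)/2 = ∞
L > 1 → series DIVERGES

Diverges (ratio test: L = ∞ > 1)


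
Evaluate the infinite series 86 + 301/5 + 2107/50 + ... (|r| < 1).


S∞ = a₁/(1-r) = 86/(1 - 7/10)
= 86/(3/10)
= 860/3

S∞ = 860/3


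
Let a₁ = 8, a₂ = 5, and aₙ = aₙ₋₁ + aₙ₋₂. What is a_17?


Computing iteratively: 8, 5, 13, 18, 31, 49, 80, 129, 209, 338, 547, 885, ...
a_17 = 9815

a_17 = 9815


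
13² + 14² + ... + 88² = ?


Σₖ₌13^88 k² = Σₖ₌₁^88 k² − Σₖ₌₁^12 k²
= 88·89·177/6 − 12·13·25/6
= 231044 − 650 = 230394

Σk² = 230394


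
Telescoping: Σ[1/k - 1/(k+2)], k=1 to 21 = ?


Telescoping with gap 2: two head and two tail terms survive.
= (1 + 1/2) - (1/22 + 1/23)
= 3/2 - 1/22 - 1/23 = 357/253

Sum = 357/253


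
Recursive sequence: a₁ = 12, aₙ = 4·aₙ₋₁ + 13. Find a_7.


Computing step by step:
a_1 = 12
a_2 = 61
a_3 = 257
a_4 = 1041
a_5 = 4177
a_6 = 16721
a_7 = 66897


a_7 = 66897


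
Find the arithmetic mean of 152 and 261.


AM = (152 + 261)/2 = 413/2 = 206.5

AM = 206.5


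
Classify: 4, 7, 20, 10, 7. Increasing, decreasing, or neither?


Differences: 3, 13, -10, -3
Difference at position 1 is +3 (> 0) but position 3 is -10 (< 0) — sequence both rises and falls
→ NOT monotonic

Not monotonic


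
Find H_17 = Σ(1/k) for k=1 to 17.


H_17 = 1/1 + 1/2 + 1/3 + ... + 1/17
= 42142223/12252240
≈ 3.4396

H_17 = 42142223/12252240 ≈ 3.4396


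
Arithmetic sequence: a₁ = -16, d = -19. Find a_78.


aₙ = a₁ + (n-1)d
= -16 + (78-1)×-19
= -16 - 1463
= -1479

a_78 = -1479


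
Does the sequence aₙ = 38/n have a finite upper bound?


a₁ = 38, a₂ = 38/2, a₃ = 38/3, ...
0 < aₙ ≤ 38 for all n ≥ 1
Lower bound: 0, Upper bound: 38
The sequence IS bounded

Bounded (0 < aₙ ≤ 38)


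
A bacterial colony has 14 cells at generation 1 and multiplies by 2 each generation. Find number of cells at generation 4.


aₙ = a₁·r^(n-1)
= 14×2^3
= 14×8
= 112

a_4 = 112


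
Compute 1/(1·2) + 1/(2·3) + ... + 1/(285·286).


1/(k(k+1)) = 1/k - 1/(k+1) (partial fractions)
Telescoping: Σ = 1 - 1/286 = 285/286

Sum = 285/286


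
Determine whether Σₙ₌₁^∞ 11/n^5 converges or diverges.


p-series test: Σ c/n^p converges if p > 1, diverges if p ≤ 1 (constant c > 0 doesn't affect convergence).
p = 5
5 > 1 → CONVERGES

Converges (p = 5 > 1)


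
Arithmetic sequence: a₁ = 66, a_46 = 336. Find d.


d = (aₙ - a₁)/(n-1)
= (336 - 66)/(46-1)
= 270/45 = 6

d = 6


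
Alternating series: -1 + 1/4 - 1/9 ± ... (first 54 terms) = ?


S = -1 + 1/4 - 1/9 + 1/16 - 1/25 + 1/36 - 1/49 + 1/64 ± ...
= -0.8223
(Full series converges to -π²/12 ≈ -0.8225)

S_54 = -0.8223


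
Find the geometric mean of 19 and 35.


GM = √(19×35) = √665 = 25.7876

GM = 25.7876


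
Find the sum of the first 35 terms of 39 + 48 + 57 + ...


aₙ = 39 + (35-1)×9 = 345
Sₙ = n(a₁+aₙ)/2 = 35×(39+345)/2
= 35×384/2 = 6720

S_35 = 6720


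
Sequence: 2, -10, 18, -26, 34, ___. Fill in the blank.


Pattern: alternating sign, magnitude arithmetic (d=8)
Terms: 2, -10, 18, -26, 34
Next term = -42

Next term = -42


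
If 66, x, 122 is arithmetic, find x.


AM = (66 + 122)/2 = 188/2 = 94

AM = 94


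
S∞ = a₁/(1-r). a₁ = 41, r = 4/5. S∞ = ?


S∞ = a₁/(1-r) = 41/(1 - 4/5)
= 41/(1/5)
= 205

S∞ = 205


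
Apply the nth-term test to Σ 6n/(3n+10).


lim(n→∞) 6n/(3n+10) = 6/3 = 2  (divide numerator and denominator by n)
lim aₙ = 2 ≠ 0 → series DIVERGES

Diverges (lim aₙ = 2 ≠ 0)


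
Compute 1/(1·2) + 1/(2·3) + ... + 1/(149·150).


1/(k(k+1)) = 1/k - 1/(k+1) (partial fractions)
Telescoping: Σ = 1 - 1/150 = 149/150

Sum = 149/150


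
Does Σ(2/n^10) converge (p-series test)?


p-series test: Σ c/n^p converges if p > 1, diverges if p ≤ 1 (constant c > 0 doesn't affect convergence).
p = 10
10 > 1 → CONVERGES

Converges (p = 10 > 1)


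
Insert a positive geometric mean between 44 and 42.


GM = √(44×42) = √1848 = 42.9884

GM = 42.9884


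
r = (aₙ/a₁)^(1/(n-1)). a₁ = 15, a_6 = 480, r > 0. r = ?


r^(n-1) = aₙ/a₁
r^5 = 480/15 = 32
r = 32^(1/5)
= 2

r = 2


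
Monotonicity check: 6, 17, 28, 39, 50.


Differences: 11, 11, 11, 11
All differences > 0 → strictly INCREASING

Monotonically increasing


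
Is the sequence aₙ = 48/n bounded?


a₁ = 48, a₂ = 48/2, a₃ = 48/3, ...
0 < aₙ ≤ 48 for all n ≥ 1
Lower bound: 0, Upper bound: 48
The sequence IS bounded

Bounded (0 < aₙ ≤ 48)


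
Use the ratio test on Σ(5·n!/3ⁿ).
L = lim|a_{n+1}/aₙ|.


aₙ = 5·n!/3^n
a_{n+1}/aₙ = (n+1)!/3^(n+1) × 3^n/n!  (constant 5 cancels)
= (n+1)/3
L = lim(n→∞) (n+1)/3 = ∞
L > 1 → series DIVERGES

Diverges (ratio test: L = ∞ > 1)


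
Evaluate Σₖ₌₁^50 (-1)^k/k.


S = -1 + 1/2 - 1/3 + 1/4 - 1/5 + 1/6 - 1/7 + 1/8 ± ...
= -0.6832
(Full series converges to -ln(2) ≈ -0.6931)

S_50 = -0.6832


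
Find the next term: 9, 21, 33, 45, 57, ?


Pattern: arithmetic (d=12)
Terms: 9, 21, 33, 45, 57
Next term = 69

Next term = 69


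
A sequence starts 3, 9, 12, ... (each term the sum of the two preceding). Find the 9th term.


Computing iteratively: 3, 9, 12, 21, 33, 54, 87, 141, 228
a_9 = 228

a_9 = 228


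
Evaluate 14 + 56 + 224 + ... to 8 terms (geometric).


Sₙ = 14×(4^8 - 1)/(4 - 1)
= 14×(65536 - 1)/3
= 14×65535/3
= 305830

S_8 = 305830


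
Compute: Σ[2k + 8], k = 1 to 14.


Σ(2k+8) = 2·Σk + 8·n
= 2·105 + 8·14
= 210 + 112 = 322

Σ = 322


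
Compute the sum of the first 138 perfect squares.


n = 138
n(n+1)(2n+1)/6 = 138×139×277/6
= 5313414/6 = 885569

Σk² = 885569


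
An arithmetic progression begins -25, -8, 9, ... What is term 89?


aₙ = a₁ + (n-1)d
= -25 + (89-1)×17
= -25 + 1496
= 1471

a_89 = 1471


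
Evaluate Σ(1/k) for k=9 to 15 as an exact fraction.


Σₖ₌9^15 1/k = 1/9 + 1/10 + 1/11 + 1/12 + 1/13 + 1/14 + 1/15
= 21635/36036
≈ 0.6004

Sum = 21635/36036 ≈ 0.6004


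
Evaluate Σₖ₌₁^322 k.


n(n+1)/2 = 322×323/2 = 104006/2 = 52003

Σk = 52003


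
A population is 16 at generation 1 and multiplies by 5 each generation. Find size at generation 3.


aₙ = a₁·r^(n-1)
= 16×5^2
= 16×25
= 400

a_3 = 400


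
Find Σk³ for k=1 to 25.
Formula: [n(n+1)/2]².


n(n+1)/2 = 25×26/2 = 325
Σk³ = 325² = 105625

Σk³ = 105625


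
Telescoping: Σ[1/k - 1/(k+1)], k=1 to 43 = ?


Telescoping: adjacent terms cancel.
= 1/1 - 1/44
= 1 - 1/44 = 43/44

Sum = 43/44


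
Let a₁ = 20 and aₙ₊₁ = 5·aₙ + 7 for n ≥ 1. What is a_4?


Computing step by step:
a_1 = 20
a_2 = 107
a_3 = 542
a_4 = 2717


a_4 = 2717


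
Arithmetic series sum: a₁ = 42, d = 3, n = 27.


aₙ = 42 + (27-1)×3 = 120
Sₙ = n(a₁+aₙ)/2 = 27×(42+120)/2
= 27×162/2 = 2187

S_27 = 2187


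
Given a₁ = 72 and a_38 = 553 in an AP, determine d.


d = (aₙ - a₁)/(n-1)
= (553 - 72)/(38-1)
= 481/37 = 13

d = 13


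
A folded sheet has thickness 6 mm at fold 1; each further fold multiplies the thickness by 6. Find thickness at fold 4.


aₙ = a₁·r^(n-1)
= 6×6^3
= 6×216
= 1296

a_4 = 1296


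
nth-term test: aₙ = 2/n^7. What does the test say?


lim(n→∞) 2/n^7 = 0
lim aₙ = 0 → nth-term test is INCONCLUSIVE
(Need other tests; this is actually a convergent p-series with p=7 > 1)

Inconclusive (lim aₙ = 0; need another test)


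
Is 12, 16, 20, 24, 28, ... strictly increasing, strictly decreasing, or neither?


Differences: 4, 4, 4, 4
All differences > 0 → strictly INCREASING

Monotonically increasing


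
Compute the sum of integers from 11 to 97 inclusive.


Σₖ₌11^97 k = Σₖ₌₁^97 k − Σₖ₌₁^10 k
= 97·98/2 − 10·11/2
= 4753 − 55 = 4698

Σk = 4698


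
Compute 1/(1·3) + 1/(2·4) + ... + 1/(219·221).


1/(k(k+2)) = (1/2)·(1/k - 1/(k+2)) (partial fractions)
Telescoping: Σ = (1/2)·(1 + 1/2 - 1/220 - 1/221) = 72489/97240

Sum = 72489/97240


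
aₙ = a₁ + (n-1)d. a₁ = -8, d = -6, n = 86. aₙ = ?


aₙ = a₁ + (n-1)d
= -8 + (86-1)×-6
= -8 - 510
= -518

a_86 = -518


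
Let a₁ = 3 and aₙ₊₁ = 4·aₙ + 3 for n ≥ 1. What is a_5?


Computing step by step:
a_1 = 3
a_2 = 15
a_3 = 63
a_4 = 255
a_5 = 1023


a_5 = 1023


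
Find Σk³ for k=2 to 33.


Σₖ₌2^33 k³ = [33·34/2]² − [1·2/2]²
= 314721 − 1 = 314720

Σk³ = 314720


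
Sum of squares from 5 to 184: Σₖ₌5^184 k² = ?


Σₖ₌5^184 k² = Σₖ₌₁^184 k² − Σₖ₌₁^4 k²
= 184·185·369/6 − 4·5·9/6
= 2093460 − 30 = 2093430

Σk² = 2093430


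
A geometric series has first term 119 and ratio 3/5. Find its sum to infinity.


S∞ = a₁/(1-r) = 119/(1 - 3/5)
= 119/(2/5)
= 595/2

S∞ = 595/2


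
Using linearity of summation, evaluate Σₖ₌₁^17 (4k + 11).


Σ(4k+11) = 4·Σk + 11·n
= 4·153 + 11·17
= 612 + 187 = 799

Σ = 799


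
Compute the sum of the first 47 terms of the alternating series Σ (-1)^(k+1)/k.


S = 1 - 1/2 + 1/3 - 1/4 + 1/5 - 1/6 + 1/7 - 1/8 ± ...
= 0.7037
(Full series converges to +ln(2) ≈ +0.6931)

S_47 = 0.7037


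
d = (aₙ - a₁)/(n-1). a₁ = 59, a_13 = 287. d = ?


d = (aₙ - a₁)/(n-1)
= (287 - 59)/(13-1)
= 228/12 = 19

d = 19


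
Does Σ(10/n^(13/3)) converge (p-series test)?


p-series test: Σ c/n^p converges if p > 1, diverges if p ≤ 1 (constant c > 0 doesn't affect convergence).
p = 13/3
13/3 > 1 → CONVERGES

Converges (p = 13/3 > 1)


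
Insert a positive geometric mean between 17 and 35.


GM = √(17×35) = √595 = 24.3926

GM = 24.3926


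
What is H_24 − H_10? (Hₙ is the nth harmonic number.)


Σₖ₌11^24 1/k = 1/11 + 1/12 + 1/13 + ... + 1/24
= 4534977911/5354228880
≈ 0.847

Sum = 4534977911/5354228880 ≈ 0.847


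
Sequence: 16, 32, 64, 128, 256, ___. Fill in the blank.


Pattern: powers of 2: 2ⁿ
Terms: 16, 32, 64, 128, 256
Next term = 512

Next term = 512


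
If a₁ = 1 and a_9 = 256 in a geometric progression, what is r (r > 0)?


r^(n-1) = aₙ/a₁
r^8 = 256/1 = 256
r = 256^(1/8)
= ±2; taking r > 0 gives r = 2

r = 2


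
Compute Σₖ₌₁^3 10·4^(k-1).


Sₙ = 10×(4^3 - 1)/(4 - 1)
= 10×(64 - 1)/3
= 10×63/3
= 210

S_3 = 210


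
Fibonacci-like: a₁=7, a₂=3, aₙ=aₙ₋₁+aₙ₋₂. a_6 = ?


Computing iteratively: 7, 3, 10, 13, 23, 36
a_6 = 36

a_6 = 36


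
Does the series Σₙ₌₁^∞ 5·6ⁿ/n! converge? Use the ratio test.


aₙ = 5·6^n/n!
a_{n+1}/aₙ = 6^(n+1)/(n+1)! × n!/6^n  (constant 5 cancels)
= 6/(n+1)
L = lim(n→∞) 6/(n+1) = 0
L < 1 → series CONVERGES

Converges (ratio test: L = 0 < 1)


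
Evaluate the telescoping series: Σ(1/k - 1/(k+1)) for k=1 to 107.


Telescoping: adjacent terms cancel.
= 1/1 - 1/108
= 1 - 1/108 = 107/108

Sum = 107/108


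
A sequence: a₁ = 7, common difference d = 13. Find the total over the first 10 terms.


aₙ = 7 + (10-1)×13 = 124
Sₙ = n(a₁+aₙ)/2 = 10×(7+124)/2
= 10×131/2 = 655

S_10 = 655


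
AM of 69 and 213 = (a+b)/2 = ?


AM = (69 + 213)/2 = 282/2 = 141

AM = 141


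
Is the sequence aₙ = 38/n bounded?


a₁ = 38, a₂ = 38/2, a₃ = 38/3, ...
0 < aₙ ≤ 38 for all n ≥ 1
Lower bound: 0, Upper bound: 38
The sequence IS bounded

Bounded (0 < aₙ ≤ 38)


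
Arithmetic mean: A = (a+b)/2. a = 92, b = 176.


AM = (92 + 176)/2 = 268/2 = 134

AM = 134


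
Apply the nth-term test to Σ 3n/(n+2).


lim(n→∞) 3n/(n+2) = 3/1 = 3  (divide numerator and denominator by n)
lim aₙ = 3 ≠ 0 → series DIVERGES

Diverges (lim aₙ = 3 ≠ 0)


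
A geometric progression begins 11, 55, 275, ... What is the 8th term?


aₙ = a₁·r^(n-1)
= 11×5^7
= 11×78125
= 859375

a_8 = 859375


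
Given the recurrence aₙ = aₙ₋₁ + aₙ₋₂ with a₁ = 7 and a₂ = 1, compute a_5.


Computing iteratively: 7, 1, 8, 9, 17
a_5 = 17

a_5 = 17


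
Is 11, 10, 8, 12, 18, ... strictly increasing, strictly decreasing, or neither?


Differences: -1, -2, 4, 6
Difference at position 3 is +4 (> 0) but position 1 is -1 (< 0) — sequence both rises and falls
→ NOT monotonic

Not monotonic


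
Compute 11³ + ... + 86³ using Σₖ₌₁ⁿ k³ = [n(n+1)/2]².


Σₖ₌11^86 k³ = [86·87/2]² − [10·11/2]²
= 13995081 − 3025 = 13992056

Σk³ = 13992056


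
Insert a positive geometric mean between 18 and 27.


GM = √(18×27) = √486 = 22.0454

GM = 22.0454


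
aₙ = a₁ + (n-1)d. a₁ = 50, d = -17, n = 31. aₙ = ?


aₙ = a₁ + (n-1)d
= 50 + (31-1)×-17
= 50 - 510
= -460

a_31 = -460


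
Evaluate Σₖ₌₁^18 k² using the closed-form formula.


n = 18
n(n+1)(2n+1)/6 = 18×19×37/6
= 12654/6 = 2109

Σk² = 2109


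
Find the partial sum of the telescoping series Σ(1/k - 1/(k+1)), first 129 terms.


Telescoping: adjacent terms cancel.
= 1/1 - 1/130
= 1 - 1/130 = 129/130

Sum = 129/130


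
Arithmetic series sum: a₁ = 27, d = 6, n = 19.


aₙ = 27 + (19-1)×6 = 135
Sₙ = n(a₁+aₙ)/2 = 19×(27+135)/2
= 19×162/2 = 1539

S_19 = 1539


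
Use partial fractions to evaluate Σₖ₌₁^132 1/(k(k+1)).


1/(k(k+1)) = 1/k - 1/(k+1) (partial fractions)
Telescoping: Σ = 1 - 1/133 = 132/133

Sum = 132/133


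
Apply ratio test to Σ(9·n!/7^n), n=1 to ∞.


aₙ = 9·n!/7^n
a_{n+1}/aₙ = (n+1)!/7^(n+1) × 7^n/n!  (constant 9 cancels)
= (n+1)/7
L = lim(n→∞) (n+1)/7 = ∞
L > 1 → series DIVERGES

Diverges (ratio test: L = ∞ > 1)
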